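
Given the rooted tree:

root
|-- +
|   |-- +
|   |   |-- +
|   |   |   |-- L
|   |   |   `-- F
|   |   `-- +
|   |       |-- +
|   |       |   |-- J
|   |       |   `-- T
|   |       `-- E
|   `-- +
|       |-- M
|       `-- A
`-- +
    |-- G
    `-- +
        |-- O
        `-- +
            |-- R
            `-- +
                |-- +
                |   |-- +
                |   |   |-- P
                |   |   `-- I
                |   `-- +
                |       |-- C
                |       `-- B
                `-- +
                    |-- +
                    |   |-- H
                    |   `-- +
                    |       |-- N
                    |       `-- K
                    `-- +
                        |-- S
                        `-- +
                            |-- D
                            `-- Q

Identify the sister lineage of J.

T

J attaches to the tree at the node subtending (J,T).
The other lineage descending from that same node — the sister group — is the single tip T.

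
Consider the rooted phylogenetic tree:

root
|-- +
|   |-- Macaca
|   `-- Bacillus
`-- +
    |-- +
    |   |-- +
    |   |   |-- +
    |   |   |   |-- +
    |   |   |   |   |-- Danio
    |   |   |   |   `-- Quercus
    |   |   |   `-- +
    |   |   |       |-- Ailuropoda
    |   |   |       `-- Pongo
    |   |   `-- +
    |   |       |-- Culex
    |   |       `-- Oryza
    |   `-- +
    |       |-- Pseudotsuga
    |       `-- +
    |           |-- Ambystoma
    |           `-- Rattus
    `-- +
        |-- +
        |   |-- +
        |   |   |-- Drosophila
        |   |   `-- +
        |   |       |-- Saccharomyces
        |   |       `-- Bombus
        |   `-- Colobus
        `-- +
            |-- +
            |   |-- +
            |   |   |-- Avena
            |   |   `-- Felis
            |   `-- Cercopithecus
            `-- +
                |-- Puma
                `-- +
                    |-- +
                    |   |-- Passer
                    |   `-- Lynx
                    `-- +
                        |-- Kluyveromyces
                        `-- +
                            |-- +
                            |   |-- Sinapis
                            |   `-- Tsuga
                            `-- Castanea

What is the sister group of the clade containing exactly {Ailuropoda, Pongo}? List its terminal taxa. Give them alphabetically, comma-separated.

Danio, Quercus

The clade containing exactly {Ailuropoda, Pongo} attaches to the tree at the node subtending ((Danio,Quercus),(Ailuropoda,Pongo)).
The other lineage descending from that same node — the sister group — is (Danio,Quercus); its 2 tips in alphabetical order are the answer.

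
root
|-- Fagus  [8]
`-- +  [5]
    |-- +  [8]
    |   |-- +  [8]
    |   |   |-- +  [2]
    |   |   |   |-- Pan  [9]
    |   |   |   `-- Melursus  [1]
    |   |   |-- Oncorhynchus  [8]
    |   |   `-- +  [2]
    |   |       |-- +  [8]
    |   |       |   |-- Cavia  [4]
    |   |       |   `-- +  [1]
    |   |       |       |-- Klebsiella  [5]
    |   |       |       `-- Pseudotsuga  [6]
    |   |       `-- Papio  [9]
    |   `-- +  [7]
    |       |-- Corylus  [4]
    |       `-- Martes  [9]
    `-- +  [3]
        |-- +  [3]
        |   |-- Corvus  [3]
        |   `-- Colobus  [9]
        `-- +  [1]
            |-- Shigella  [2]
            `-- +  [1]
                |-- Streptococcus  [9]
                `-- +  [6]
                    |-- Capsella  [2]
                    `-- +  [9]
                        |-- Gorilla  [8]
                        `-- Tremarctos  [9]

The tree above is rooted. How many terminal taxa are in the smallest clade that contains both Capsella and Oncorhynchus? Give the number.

16

The MRCA of Capsella and Oncorhynchus is the node subtending ((((Pan,Melursus),Oncorhynchus,((Cavia,(Klebsiella,Pseudotsuga)),Papio)),(Corylus,Martes)),((Corvus,Colobus),(Shigella,(Streptococcus,(Capsella,(Gorilla,Tremarctos)))))).
That clade contains 16 terminal taxa: Capsella, Cavia, Colobus, Corvus, Corylus, Gorilla, Klebsiella, Martes, Melursus, Oncorhynchus, Pan, Papio, Pseudotsuga, Shigella, Streptococcus, Tremarctos.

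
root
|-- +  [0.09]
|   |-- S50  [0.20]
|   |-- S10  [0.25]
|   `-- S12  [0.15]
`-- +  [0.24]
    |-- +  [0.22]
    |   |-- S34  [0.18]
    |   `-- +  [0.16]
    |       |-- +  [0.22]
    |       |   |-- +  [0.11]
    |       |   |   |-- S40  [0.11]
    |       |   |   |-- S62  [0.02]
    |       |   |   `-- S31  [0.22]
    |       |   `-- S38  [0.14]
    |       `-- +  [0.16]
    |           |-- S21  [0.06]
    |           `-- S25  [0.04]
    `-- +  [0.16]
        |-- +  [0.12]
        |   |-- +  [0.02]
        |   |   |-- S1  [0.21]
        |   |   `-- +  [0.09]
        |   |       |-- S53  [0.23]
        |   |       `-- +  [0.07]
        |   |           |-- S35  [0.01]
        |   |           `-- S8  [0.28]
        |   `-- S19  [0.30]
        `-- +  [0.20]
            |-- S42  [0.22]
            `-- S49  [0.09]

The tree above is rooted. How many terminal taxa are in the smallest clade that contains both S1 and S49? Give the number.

7

The MRCA of S1 and S49 is the node subtending (((S1,(S53,(S35,S8))),S19),(S42,S49)).
That clade contains 7 terminal taxa: S1, S19, S35, S42, S49, S53, S8.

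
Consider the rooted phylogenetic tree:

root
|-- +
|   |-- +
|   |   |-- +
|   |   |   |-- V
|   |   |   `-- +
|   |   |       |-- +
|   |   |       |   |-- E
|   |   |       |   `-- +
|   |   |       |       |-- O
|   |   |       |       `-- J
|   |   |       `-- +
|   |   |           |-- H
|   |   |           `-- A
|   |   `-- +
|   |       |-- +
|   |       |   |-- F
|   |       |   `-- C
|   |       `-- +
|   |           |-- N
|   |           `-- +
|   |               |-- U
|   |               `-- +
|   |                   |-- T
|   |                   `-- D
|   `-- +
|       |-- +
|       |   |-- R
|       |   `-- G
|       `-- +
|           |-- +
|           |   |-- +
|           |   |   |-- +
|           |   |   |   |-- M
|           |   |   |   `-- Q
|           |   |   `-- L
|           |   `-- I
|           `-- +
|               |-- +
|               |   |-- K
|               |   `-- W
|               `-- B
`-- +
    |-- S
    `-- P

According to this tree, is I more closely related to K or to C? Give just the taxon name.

K

The MRCA of I and K subtends ((((M,Q),L),I),((K,W),B)) (7 taxa).
The MRCA of I and C subtends (((V,((E,(O,J)),(H,A))),((F,C),(N,(U,(T,D))))),((R,G),((((M,Q),L),I),((K,W),B)))) (21 taxa).
The first is nested inside the second, so I shares a more recent common ancestor with K.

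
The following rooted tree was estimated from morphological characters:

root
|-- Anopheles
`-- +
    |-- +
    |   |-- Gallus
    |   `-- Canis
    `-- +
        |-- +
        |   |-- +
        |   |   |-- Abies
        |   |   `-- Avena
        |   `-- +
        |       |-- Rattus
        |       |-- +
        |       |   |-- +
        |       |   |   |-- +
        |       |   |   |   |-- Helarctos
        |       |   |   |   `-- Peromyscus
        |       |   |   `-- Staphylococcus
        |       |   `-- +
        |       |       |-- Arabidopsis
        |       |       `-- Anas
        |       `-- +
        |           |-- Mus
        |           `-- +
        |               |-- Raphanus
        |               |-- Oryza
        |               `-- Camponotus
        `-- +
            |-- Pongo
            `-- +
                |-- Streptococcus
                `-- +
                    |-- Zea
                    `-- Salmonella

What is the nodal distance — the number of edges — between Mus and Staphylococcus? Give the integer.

The MRCA of Mus and Staphylococcus is the node subtending (Rattus,(((Helarctos,Peromyscus),Staphylococcus),(Arabidopsis,Anas)),(Mus,(Raphanus,Oryza,Camponotus))).
From Mus up to that node: 2 branches. From Staphylococcus up to the same node: 3 branches. Total: 2 + 3 = 5.

5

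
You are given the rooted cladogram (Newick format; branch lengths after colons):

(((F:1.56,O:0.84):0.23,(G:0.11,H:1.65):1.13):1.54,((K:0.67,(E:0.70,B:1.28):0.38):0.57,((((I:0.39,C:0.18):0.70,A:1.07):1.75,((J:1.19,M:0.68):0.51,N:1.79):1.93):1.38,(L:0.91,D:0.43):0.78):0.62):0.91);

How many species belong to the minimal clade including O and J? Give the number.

The MRCA of O and J is the root, so the clade is the entire tree.
That clade contains 15 terminal taxa: A, B, C, D, E, F, G, H, I, J, K, L, M, N, O.

15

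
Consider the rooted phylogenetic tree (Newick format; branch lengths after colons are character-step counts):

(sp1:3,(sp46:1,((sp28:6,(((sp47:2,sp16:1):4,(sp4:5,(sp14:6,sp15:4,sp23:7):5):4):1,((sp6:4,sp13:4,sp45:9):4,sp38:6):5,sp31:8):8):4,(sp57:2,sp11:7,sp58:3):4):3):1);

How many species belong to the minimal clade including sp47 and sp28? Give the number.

The MRCA of sp47 and sp28 is the node subtending (sp28,(((sp47,sp16),(sp4,(sp14,sp15,sp23))),((sp6,sp13,sp45),sp38),sp31)).
That clade contains 12 terminal taxa: sp13, sp14, sp15, sp16, sp23, sp28, sp31, sp38, sp4, sp45, sp47, sp6.

12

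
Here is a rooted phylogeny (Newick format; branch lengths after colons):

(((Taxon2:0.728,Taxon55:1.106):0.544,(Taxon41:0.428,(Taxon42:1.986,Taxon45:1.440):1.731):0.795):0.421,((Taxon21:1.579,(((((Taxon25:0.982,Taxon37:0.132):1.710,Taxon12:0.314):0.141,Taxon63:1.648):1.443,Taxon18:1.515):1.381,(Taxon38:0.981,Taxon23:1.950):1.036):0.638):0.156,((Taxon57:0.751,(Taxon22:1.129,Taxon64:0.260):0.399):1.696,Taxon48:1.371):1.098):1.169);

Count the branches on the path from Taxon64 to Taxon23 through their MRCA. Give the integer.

The MRCA of Taxon64 and Taxon23 is the node subtending ((Taxon21,(((((Taxon25,Taxon37),Taxon12),Taxon63),Taxon18),(Taxon38,Taxon23))),((Taxon57,(Taxon22,Taxon64)),Taxon48)).
From Taxon64 up to that node: 4 branches. From Taxon23 up to the same node: 4 branches. Total: 4 + 4 = 8.

8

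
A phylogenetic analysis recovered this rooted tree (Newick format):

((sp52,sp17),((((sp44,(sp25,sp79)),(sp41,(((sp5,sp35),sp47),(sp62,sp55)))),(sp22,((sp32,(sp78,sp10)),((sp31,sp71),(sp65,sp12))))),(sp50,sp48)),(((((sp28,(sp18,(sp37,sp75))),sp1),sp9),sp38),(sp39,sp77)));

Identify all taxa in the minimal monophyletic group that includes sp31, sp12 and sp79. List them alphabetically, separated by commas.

sp10, sp12, sp22, sp25, sp31, sp32, sp35, sp41, sp44, sp47, sp5, sp55, sp62, sp65, sp71, sp78, sp79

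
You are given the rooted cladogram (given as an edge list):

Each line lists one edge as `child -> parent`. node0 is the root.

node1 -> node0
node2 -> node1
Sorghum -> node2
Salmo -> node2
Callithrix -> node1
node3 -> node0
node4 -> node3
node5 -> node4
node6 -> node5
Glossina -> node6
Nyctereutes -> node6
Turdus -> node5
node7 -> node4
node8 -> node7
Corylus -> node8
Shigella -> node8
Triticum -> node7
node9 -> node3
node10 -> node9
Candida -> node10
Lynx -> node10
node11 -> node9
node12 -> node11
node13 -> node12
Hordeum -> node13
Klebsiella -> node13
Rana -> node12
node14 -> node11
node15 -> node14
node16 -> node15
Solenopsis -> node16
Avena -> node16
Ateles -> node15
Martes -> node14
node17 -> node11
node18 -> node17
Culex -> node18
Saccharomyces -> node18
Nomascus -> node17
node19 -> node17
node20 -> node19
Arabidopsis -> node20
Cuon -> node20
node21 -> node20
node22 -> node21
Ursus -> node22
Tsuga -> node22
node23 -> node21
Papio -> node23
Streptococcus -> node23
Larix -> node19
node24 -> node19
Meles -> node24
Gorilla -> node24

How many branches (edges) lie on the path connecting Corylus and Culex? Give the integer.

The MRCA of Corylus and Culex is the node subtending ((((Glossina,Nyctereutes),Turdus),((Corylus,Shigella),Triticum)),((Candida,Lynx),(((Hordeum,Klebsiella),Rana),(((Solenopsis,Avena),Ateles),Martes),((Culex,Saccharomyces),Nomascus,((Arabidopsis,Cuon,((Ursus,Tsuga),(Papio,Streptococcus))),Larix,(Meles,Gorilla)))))).
From Corylus up to that node: 4 branches. From Culex up to the same node: 5 branches. Total: 4 + 5 = 9.

9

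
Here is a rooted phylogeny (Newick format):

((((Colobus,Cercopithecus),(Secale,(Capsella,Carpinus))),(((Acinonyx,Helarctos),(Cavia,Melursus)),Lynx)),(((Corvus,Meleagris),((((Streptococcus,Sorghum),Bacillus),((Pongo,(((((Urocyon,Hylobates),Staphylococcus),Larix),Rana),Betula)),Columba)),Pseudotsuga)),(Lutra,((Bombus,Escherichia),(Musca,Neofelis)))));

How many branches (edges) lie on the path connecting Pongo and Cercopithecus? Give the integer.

The MRCA of Pongo and Cercopithecus is the root of the tree.
From Pongo up to that node: 7 branches. From Cercopithecus up to the same node: 4 branches. Total: 7 + 4 = 11.

11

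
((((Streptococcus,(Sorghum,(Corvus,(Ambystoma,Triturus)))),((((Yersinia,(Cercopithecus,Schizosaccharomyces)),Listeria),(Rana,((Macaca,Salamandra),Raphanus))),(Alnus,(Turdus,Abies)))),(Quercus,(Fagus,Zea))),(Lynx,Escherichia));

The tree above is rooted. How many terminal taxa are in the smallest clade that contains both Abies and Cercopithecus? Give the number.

The MRCA of Abies and Cercopithecus is the node subtending ((((Yersinia,(Cercopithecus,Schizosaccharomyces)),Listeria),(Rana,((Macaca,Salamandra),Raphanus))),(Alnus,(Turdus,Abies))).
That clade contains 11 terminal taxa: Abies, Alnus, Cercopithecus, Listeria, Macaca, Rana, Raphanus, Salamandra, Schizosaccharomyces, Turdus, Yersinia.

11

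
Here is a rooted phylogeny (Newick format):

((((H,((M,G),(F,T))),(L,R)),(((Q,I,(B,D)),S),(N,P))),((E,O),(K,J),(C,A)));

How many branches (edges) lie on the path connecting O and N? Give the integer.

7

The MRCA of O and N is the root of the tree.
From O up to that node: 3 branches. From N up to the same node: 4 branches. Total: 3 + 4 = 7.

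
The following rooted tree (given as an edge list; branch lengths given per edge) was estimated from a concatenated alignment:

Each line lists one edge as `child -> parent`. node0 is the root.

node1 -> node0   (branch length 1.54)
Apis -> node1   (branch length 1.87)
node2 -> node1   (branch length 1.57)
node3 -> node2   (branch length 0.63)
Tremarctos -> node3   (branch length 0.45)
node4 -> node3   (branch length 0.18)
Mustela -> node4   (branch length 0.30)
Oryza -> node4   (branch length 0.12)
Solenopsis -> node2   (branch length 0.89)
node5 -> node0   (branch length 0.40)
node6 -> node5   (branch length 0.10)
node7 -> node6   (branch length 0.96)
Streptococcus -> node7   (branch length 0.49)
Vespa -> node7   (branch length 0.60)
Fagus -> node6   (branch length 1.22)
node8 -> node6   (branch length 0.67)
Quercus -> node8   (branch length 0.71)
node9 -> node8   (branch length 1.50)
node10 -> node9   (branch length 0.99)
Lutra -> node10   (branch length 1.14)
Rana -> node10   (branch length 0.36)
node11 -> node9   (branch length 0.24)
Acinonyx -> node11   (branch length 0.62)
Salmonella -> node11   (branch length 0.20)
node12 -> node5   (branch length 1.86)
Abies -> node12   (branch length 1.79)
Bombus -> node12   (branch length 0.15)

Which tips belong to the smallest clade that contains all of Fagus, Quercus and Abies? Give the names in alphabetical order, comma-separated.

Tracing Fagus: it sits inside ((Streptococcus,Vespa),Fagus,(Quercus,((Lutra,Rana),(Acinonyx,Salmonella)))).
Tracing Quercus: it sits inside (Quercus,((Lutra,Rana),(Acinonyx,Salmonella))).
Tracing Abies: it sits inside (Abies,Bombus).
The smallest clade enclosing all 3 is (((Streptococcus,Vespa),Fagus,(Quercus,((Lutra,Rana),(Acinonyx,Salmonella)))),(Abies,Bombus)); the answer is its 10 terminal taxa in alphabetical order.

Abies, Acinonyx, Bombus, Fagus, Lutra, Quercus, Rana, Salmonella, Streptococcus, Vespa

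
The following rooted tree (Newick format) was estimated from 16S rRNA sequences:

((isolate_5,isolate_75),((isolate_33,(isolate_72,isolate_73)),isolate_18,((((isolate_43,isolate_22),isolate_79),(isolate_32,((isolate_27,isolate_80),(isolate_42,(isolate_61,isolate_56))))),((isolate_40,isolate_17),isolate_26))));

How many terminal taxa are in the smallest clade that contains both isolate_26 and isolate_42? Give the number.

The MRCA of isolate_26 and isolate_42 is the node subtending ((((isolate_43,isolate_22),isolate_79),(isolate_32,((isolate_27,isolate_80),(isolate_42,(isolate_61,isolate_56))))),((isolate_40,isolate_17),isolate_26)).
That clade contains 12 terminal taxa: isolate_17, isolate_22, isolate_26, isolate_27, isolate_32, isolate_40, isolate_42, isolate_43, isolate_56, isolate_61, isolate_79, isolate_80.

12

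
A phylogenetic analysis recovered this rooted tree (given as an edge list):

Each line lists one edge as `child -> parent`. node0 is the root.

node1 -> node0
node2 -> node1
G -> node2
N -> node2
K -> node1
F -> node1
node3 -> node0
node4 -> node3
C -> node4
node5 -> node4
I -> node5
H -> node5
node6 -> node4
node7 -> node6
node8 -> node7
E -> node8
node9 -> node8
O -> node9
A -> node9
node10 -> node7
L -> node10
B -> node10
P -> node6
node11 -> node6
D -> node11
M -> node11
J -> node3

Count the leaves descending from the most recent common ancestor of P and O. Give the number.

The MRCA of P and O is the node subtending (((E,(O,A)),(L,B)),P,(D,M)).
That clade contains 8 terminal taxa: A, B, D, E, L, M, O, P.

8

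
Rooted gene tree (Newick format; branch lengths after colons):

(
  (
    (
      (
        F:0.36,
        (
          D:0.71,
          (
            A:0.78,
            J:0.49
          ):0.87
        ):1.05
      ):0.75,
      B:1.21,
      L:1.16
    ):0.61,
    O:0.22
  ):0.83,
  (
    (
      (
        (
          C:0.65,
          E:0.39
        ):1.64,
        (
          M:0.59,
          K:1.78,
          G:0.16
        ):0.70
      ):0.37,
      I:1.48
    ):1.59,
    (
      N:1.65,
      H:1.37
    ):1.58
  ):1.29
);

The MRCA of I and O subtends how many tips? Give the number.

The MRCA of I and O is the root, so the clade is the entire tree.
That clade contains 15 terminal taxa: A, B, C, D, E, F, G, H, I, J, K, L, M, N, O.

15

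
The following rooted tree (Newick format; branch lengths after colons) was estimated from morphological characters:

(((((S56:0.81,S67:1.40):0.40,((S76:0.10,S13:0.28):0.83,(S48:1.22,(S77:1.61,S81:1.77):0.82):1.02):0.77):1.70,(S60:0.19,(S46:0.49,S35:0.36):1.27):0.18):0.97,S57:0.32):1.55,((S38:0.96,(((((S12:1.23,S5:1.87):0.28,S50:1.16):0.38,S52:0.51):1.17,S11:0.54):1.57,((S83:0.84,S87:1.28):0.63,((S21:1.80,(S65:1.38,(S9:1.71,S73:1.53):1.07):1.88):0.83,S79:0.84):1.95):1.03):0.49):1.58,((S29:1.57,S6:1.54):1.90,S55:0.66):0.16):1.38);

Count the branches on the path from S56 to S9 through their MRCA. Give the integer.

The MRCA of S56 and S9 is the root of the tree.
From S56 up to that node: 5 branches. From S9 up to the same node: 9 branches. Total: 5 + 9 = 14.

14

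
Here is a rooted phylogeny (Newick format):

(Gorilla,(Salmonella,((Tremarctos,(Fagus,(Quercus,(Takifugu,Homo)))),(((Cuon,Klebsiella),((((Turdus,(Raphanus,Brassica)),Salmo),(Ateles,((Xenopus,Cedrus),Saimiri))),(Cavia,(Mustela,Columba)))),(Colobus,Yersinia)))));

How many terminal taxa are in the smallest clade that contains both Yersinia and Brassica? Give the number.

15

The MRCA of Yersinia and Brassica is the node subtending (((Cuon,Klebsiella),((((Turdus,(Raphanus,Brassica)),Salmo),(Ateles,((Xenopus,Cedrus),Saimiri))),(Cavia,(Mustela,Columba)))),(Colobus,Yersinia)).
That clade contains 15 terminal taxa: Ateles, Brassica, Cavia, Cedrus, Colobus, Columba, Cuon, Klebsiella, Mustela, Raphanus, Saimiri, Salmo, Turdus, Xenopus, Yersinia.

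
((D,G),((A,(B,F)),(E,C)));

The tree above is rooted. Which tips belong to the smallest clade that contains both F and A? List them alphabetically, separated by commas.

Tracing F: it sits inside (B,F).
Tracing A: it sits inside (A,(B,F)).
The smallest clade enclosing both is (A,(B,F)); the answer is its 3 terminal taxa in alphabetical order.

A, B, F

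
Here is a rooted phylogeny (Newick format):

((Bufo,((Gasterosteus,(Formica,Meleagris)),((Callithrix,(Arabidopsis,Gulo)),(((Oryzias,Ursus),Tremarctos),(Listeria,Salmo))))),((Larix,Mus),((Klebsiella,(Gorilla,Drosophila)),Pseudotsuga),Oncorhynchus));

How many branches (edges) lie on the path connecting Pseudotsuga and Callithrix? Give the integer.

The MRCA of Pseudotsuga and Callithrix is the root of the tree.
From Pseudotsuga up to that node: 3 branches. From Callithrix up to the same node: 5 branches. Total: 3 + 5 = 8.

8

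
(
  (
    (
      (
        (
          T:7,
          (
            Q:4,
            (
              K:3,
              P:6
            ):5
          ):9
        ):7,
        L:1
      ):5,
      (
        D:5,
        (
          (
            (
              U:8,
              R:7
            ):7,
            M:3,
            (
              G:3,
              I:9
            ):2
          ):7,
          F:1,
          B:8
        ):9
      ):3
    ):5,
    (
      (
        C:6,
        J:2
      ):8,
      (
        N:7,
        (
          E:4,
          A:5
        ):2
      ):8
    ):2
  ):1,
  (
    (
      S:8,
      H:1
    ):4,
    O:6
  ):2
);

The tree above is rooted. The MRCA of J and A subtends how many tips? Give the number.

5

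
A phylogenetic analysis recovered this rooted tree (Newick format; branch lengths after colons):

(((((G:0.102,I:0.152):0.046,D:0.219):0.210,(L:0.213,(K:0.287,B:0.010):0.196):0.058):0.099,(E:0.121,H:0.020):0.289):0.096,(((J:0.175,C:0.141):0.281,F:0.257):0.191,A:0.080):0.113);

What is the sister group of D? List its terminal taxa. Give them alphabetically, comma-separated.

D attaches to the tree at the node subtending ((G,I),D).
The other lineage descending from that same node — the sister group — is (G,I); its 2 tips in alphabetical order are the answer.

G, I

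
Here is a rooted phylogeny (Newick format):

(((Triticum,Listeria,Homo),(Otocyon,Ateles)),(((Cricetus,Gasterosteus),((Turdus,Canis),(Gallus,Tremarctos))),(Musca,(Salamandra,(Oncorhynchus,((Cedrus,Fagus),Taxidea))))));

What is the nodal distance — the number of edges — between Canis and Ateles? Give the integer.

8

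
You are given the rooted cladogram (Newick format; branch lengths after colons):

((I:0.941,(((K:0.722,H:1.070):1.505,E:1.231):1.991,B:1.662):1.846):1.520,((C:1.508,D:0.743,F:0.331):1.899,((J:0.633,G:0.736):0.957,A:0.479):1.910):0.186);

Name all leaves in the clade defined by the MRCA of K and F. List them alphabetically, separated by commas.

Tracing K: it sits inside (K,H).
Tracing F: it sits inside (C,D,F).
The smallest clade enclosing both is the whole tree (their MRCA is the root), so the answer is all 11 tips in alphabetical order.

A, B, C, D, E, F, G, H, I, J, K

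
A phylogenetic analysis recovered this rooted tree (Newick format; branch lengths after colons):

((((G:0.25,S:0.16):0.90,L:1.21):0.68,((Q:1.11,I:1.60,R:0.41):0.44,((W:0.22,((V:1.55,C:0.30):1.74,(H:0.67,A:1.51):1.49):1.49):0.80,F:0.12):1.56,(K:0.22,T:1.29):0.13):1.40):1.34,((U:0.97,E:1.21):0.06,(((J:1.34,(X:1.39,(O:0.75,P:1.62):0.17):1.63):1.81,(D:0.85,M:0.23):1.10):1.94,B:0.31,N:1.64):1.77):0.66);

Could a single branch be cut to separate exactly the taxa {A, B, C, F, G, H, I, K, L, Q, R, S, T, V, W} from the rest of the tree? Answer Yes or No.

The MRCA of the listed taxa is the root, so the smallest clade containing them is the whole tree.
That clade also contains D, E, J, M, N, O, P, U, X, which are not in the proposed group, so the group is not monophyletic.

No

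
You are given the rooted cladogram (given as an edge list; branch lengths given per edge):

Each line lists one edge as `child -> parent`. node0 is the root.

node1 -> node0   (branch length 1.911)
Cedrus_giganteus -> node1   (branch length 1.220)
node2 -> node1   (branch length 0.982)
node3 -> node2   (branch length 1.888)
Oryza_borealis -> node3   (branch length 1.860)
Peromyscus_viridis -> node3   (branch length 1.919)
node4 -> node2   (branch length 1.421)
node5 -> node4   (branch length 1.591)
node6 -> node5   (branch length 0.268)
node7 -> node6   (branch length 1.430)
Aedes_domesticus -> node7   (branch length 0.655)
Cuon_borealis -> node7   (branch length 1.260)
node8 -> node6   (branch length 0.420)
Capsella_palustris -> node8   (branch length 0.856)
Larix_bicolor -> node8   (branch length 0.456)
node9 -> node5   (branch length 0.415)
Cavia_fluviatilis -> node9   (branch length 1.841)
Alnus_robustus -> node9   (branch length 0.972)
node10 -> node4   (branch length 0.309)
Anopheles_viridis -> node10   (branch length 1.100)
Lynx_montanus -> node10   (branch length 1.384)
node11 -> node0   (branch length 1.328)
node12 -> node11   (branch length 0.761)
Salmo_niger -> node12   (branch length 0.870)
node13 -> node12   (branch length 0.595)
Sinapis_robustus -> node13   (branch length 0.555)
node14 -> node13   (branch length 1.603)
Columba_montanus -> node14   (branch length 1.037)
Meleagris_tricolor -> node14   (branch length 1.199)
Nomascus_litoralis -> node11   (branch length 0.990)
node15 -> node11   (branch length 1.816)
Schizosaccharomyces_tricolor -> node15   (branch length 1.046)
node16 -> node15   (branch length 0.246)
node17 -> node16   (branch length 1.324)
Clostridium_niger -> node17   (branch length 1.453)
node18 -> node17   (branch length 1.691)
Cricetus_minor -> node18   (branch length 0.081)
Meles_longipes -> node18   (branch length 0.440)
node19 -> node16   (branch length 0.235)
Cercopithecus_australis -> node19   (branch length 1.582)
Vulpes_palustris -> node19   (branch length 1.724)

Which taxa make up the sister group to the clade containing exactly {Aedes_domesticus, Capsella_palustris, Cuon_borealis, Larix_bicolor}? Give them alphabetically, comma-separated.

Alnus_robustus, Cavia_fluviatilis

The clade containing exactly {Aedes_domesticus, Capsella_palustris, Cuon_borealis, Larix_bicolor} attaches to the tree at the node subtending (((Aedes_domesticus,Cuon_borealis),(Capsella_palustris,Larix_bicolor)),(Cavia_fluviatilis,Alnus_robustus)).
The other lineage descending from that same node — the sister group — is (Cavia_fluviatilis,Alnus_robustus); its 2 tips in alphabetical order are the answer.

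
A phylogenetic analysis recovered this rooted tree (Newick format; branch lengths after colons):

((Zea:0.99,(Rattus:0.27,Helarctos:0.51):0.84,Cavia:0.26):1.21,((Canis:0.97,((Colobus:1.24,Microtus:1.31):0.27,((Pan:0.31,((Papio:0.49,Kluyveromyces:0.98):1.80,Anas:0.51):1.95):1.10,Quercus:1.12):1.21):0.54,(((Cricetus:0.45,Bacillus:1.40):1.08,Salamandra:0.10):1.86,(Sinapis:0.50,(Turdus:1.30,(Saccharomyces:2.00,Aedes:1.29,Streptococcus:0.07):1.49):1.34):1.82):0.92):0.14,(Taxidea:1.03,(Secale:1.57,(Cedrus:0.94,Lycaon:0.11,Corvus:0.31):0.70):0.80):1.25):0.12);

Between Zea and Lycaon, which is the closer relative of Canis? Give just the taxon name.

Lycaon

The MRCA of Canis and Lycaon subtends ((Canis,((Colobus,Microtus),((Pan,((Papio,Kluyveromyces),Anas)),Quercus)),(((Cricetus,Bacillus),Salamandra),(Sinapis,(Turdus,(Saccharomyces,Aedes,Streptococcus))))),(Taxidea,(Secale,(Cedrus,Lycaon,Corvus)))) (21 taxa).
The MRCA of Canis and Zea is the root, subtending the entire tree (25 taxa).
The first is nested inside the second, so Canis shares a more recent common ancestor with Lycaon.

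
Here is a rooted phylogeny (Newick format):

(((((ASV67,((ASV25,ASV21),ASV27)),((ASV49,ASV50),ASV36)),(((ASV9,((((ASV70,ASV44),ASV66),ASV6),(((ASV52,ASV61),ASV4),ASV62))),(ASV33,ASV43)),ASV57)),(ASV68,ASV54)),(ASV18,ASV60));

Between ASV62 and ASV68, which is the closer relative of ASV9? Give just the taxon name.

ASV62

The MRCA of ASV9 and ASV62 subtends (ASV9,((((ASV70,ASV44),ASV66),ASV6),(((ASV52,ASV61),ASV4),ASV62))) (9 taxa).
The MRCA of ASV9 and ASV68 subtends ((((ASV67,((ASV25,ASV21),ASV27)),((ASV49,ASV50),ASV36)),(((ASV9,((((ASV70,ASV44),ASV66),ASV6),(((ASV52,ASV61),ASV4),ASV62))),(ASV33,ASV43)),ASV57)),(ASV68,ASV54)) (21 taxa).
The first is nested inside the second, so ASV9 shares a more recent common ancestor with ASV62.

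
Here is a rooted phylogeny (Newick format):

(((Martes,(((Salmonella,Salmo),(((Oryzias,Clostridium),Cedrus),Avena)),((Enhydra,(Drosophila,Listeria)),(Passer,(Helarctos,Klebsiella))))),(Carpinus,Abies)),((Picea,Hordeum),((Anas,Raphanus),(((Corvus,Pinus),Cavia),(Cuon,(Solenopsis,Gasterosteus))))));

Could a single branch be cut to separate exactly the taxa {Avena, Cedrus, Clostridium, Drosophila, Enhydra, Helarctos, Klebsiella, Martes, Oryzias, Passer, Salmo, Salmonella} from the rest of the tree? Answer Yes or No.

The MRCA of the listed taxa subtends (Martes,(((Salmonella,Salmo),(((Oryzias,Clostridium),Cedrus),Avena)),((Enhydra,(Drosophila,Listeria)),(Passer,(Helarctos,Klebsiella))))).
That clade also contains Listeria, which is not in the proposed group, so the group is not monophyletic.

No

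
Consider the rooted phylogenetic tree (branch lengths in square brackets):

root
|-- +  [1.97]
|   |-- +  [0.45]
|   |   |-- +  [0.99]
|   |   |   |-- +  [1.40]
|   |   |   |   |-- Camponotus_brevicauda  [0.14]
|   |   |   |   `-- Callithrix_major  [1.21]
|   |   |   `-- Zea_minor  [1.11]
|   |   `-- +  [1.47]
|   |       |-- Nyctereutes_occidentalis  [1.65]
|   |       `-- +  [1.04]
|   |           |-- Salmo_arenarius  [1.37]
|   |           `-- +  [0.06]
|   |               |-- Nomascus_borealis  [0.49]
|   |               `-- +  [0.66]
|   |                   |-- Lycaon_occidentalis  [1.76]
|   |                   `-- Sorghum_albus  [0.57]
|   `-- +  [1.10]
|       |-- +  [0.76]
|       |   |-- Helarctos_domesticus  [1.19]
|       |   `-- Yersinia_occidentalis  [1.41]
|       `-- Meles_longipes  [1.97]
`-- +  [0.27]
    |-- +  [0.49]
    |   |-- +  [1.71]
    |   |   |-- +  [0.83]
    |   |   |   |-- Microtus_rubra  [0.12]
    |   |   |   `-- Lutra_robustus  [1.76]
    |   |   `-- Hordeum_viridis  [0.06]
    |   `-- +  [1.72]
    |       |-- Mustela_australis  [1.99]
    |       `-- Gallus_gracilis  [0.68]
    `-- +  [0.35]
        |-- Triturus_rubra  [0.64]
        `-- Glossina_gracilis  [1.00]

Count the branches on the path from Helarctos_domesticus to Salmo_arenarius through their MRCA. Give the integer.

The MRCA of Helarctos_domesticus and Salmo_arenarius is the node subtending ((((Camponotus_brevicauda,Callithrix_major),Zea_minor),(Nyctereutes_occidentalis,(Salmo_arenarius,(Nomascus_borealis,(Lycaon_occidentalis,Sorghum_albus))))),((Helarctos_domesticus,Yersinia_occidentalis),Meles_longipes)).
From Helarctos_domesticus up to that node: 3 branches. From Salmo_arenarius up to the same node: 4 branches. Total: 3 + 4 = 7.

7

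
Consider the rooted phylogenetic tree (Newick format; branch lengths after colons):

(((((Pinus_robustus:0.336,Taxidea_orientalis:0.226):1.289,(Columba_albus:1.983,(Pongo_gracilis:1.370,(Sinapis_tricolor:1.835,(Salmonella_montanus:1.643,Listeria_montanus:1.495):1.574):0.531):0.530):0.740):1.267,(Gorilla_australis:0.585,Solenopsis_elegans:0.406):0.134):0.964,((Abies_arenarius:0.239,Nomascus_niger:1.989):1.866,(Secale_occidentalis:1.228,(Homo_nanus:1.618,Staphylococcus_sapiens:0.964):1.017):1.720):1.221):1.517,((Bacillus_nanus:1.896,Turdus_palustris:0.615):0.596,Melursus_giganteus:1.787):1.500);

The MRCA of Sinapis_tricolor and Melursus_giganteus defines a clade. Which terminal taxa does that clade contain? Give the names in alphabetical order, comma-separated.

Abies_arenarius, Bacillus_nanus, Columba_albus, Gorilla_australis, Homo_nanus, Listeria_montanus, Melursus_giganteus, Nomascus_niger, Pinus_robustus, Pongo_gracilis, Salmonella_montanus, Secale_occidentalis, Sinapis_tricolor, Solenopsis_elegans, Staphylococcus_sapiens, Taxidea_orientalis, Turdus_palustris

Tracing Sinapis_tricolor: it sits inside (Sinapis_tricolor,(Salmonella_montanus,Listeria_montanus)).
Tracing Melursus_giganteus: it sits inside ((Bacillus_nanus,Turdus_palustris),Melursus_giganteus).
The smallest clade enclosing both is the whole tree (their MRCA is the root), so the answer is all 17 tips in alphabetical order.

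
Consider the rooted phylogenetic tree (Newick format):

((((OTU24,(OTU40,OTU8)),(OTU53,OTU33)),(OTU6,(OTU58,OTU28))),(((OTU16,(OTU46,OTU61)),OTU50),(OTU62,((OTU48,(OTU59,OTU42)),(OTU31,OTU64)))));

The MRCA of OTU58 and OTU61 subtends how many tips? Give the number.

18

The MRCA of OTU58 and OTU61 is the root, so the clade is the entire tree.
That clade contains 18 terminal taxa: OTU16, OTU24, OTU28, OTU31, OTU33, OTU40, OTU42, OTU46, OTU48, OTU50, OTU53, OTU58, OTU59, OTU6, OTU61, OTU62, OTU64, OTU8.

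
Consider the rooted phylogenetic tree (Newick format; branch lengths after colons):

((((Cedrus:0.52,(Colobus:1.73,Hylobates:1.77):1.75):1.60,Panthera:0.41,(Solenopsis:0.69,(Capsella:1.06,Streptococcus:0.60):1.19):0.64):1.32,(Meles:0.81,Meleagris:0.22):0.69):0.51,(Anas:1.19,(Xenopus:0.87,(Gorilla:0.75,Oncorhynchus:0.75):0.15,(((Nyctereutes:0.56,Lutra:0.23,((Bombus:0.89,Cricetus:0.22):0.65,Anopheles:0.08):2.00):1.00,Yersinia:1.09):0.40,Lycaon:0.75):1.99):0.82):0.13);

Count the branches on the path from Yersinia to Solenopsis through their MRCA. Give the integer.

9

The MRCA of Yersinia and Solenopsis is the root of the tree.
From Yersinia up to that node: 5 branches. From Solenopsis up to the same node: 4 branches. Total: 5 + 4 = 9.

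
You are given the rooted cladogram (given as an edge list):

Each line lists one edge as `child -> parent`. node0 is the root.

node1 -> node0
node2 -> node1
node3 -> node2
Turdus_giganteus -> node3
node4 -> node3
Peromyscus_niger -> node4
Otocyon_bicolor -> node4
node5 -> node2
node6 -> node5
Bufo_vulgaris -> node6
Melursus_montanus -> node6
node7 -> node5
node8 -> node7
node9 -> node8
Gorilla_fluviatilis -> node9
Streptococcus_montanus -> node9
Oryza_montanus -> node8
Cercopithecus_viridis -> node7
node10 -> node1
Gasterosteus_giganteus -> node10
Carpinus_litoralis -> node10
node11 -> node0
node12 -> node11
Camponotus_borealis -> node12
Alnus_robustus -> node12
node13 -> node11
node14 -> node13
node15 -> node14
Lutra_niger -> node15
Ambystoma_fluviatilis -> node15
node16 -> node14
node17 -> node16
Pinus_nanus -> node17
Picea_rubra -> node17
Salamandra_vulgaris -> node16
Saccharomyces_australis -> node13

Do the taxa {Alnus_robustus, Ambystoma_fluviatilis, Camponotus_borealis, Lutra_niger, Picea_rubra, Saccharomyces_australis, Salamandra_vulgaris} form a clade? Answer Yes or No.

No

The MRCA of the listed taxa subtends ((Camponotus_borealis,Alnus_robustus),(((Lutra_niger,Ambystoma_fluviatilis),((Pinus_nanus,Picea_rubra),Salamandra_vulgaris)),Saccharomyces_australis)).
That clade also contains Pinus_nanus, which is not in the proposed group, so the group is not monophyletic.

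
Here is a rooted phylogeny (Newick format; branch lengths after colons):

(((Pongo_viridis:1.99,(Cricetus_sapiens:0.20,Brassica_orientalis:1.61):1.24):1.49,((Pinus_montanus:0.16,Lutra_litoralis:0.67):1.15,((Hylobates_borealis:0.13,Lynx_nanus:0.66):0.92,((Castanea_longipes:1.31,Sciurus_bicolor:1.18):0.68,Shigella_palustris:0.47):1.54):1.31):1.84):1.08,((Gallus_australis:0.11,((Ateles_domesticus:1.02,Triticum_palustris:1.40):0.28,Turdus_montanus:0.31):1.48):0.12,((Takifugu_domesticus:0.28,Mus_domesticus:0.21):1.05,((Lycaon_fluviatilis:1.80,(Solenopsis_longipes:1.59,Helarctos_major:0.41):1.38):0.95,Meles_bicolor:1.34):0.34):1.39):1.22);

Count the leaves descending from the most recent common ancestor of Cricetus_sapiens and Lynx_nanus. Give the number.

10

The MRCA of Cricetus_sapiens and Lynx_nanus is the node subtending ((Pongo_viridis,(Cricetus_sapiens,Brassica_orientalis)),((Pinus_montanus,Lutra_litoralis),((Hylobates_borealis,Lynx_nanus),((Castanea_longipes,Sciurus_bicolor),Shigella_palustris)))).
That clade contains 10 terminal taxa: Brassica_orientalis, Castanea_longipes, Cricetus_sapiens, Hylobates_borealis, Lutra_litoralis, Lynx_nanus, Pinus_montanus, Pongo_viridis, Sciurus_bicolor, Shigella_palustris.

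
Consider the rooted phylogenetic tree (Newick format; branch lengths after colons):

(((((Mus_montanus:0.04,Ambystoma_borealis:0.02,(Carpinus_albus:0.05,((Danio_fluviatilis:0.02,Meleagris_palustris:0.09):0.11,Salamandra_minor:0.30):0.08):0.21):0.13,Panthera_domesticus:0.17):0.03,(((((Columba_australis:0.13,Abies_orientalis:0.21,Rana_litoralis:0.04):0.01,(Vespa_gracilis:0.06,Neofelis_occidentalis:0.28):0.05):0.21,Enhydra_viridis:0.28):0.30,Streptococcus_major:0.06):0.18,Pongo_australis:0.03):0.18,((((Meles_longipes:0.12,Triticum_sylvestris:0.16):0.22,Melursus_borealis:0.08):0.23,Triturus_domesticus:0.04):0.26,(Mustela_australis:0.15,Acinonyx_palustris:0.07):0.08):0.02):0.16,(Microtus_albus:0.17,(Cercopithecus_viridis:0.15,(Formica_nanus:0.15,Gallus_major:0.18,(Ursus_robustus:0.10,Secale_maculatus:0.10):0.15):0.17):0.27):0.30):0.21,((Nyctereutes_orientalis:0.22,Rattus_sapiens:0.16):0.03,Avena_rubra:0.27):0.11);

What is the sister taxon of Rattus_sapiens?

Rattus_sapiens attaches to the tree at the node subtending (Nyctereutes_orientalis,Rattus_sapiens).
The other lineage descending from that same node — the sister group — is the single tip Nyctereutes_orientalis.

Nyctereutes_orientalis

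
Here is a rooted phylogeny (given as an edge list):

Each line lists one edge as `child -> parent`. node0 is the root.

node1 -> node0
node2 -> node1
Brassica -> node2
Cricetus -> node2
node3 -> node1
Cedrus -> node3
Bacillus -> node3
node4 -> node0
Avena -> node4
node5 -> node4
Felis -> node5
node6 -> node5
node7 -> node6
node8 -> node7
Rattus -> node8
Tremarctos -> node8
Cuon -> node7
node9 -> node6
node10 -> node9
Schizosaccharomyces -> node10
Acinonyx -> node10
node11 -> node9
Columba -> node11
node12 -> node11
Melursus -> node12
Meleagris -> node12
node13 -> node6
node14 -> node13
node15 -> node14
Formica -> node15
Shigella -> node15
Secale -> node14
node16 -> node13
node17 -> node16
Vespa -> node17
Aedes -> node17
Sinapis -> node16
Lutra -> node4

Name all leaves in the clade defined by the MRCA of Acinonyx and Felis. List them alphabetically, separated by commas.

Acinonyx, Aedes, Columba, Cuon, Felis, Formica, Meleagris, Melursus, Rattus, Schizosaccharomyces, Secale, Shigella, Sinapis, Tremarctos, Vespa

Tracing Acinonyx: it sits inside (Schizosaccharomyces,Acinonyx).
Tracing Felis: it sits inside (Felis,(((Rattus,Tremarctos),Cuon),((Schizosaccharomyces,Acinonyx),(Columba,(Melursus,Meleagris))),(((Formica,Shigella),Secale),((Vespa,Aedes),Sinapis)))).
The smallest clade enclosing both is (Felis,(((Rattus,Tremarctos),Cuon),((Schizosaccharomyces,Acinonyx),(Columba,(Melursus,Meleagris))),(((Formica,Shigella),Secale),((Vespa,Aedes),Sinapis)))); the answer is its 15 terminal taxa in alphabetical order.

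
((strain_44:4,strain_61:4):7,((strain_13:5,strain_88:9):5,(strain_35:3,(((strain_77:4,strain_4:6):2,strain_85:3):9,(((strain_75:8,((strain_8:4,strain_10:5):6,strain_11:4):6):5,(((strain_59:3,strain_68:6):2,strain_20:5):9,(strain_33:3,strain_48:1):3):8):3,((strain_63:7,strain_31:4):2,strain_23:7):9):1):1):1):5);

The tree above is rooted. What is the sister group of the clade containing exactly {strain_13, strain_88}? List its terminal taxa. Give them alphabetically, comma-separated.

strain_10, strain_11, strain_20, strain_23, strain_31, strain_33, strain_35, strain_4, strain_48, strain_59, strain_63, strain_68, strain_75, strain_77, strain_8, strain_85

The clade containing exactly {strain_13, strain_88} attaches to the tree at the node subtending ((strain_13,strain_88),(strain_35,(((strain_77,strain_4),strain_85),(((strain_75,((strain_8,strain_10),strain_11)),(((strain_59,strain_68),strain_20),(strain_33,strain_48))),((strain_63,strain_31),strain_23))))).
The other lineage descending from that same node — the sister group — is (strain_35,(((strain_77,strain_4),strain_85),(((strain_75,((strain_8,strain_10),strain_11)),(((strain_59,strain_68),strain_20),(strain_33,strain_48))),((strain_63,strain_31),strain_23)))); its 16 tips in alphabetical order are the answer.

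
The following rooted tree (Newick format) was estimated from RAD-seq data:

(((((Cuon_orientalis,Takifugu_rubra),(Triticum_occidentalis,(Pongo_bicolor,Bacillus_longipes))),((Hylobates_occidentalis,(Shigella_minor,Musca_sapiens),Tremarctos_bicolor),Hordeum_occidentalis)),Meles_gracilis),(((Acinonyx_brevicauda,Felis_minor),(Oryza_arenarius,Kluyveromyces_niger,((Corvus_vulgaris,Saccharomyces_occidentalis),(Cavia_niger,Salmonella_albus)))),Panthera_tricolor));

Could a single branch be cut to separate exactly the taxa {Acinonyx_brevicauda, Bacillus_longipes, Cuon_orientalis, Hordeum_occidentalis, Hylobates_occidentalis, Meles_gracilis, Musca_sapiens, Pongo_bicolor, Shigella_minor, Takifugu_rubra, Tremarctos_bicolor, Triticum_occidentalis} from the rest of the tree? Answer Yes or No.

No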